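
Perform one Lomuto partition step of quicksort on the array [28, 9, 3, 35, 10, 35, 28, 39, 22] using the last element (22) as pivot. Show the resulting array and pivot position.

Lomuto partition with pivot = 22:

Initial array: [28, 9, 3, 35, 10, 35, 28, 39, 22]

arr[0]=28 > 22: no swap
arr[1]=9 <= 22: swap with position 0, array becomes [9, 28, 3, 35, 10, 35, 28, 39, 22]
arr[2]=3 <= 22: swap with position 1, array becomes [9, 3, 28, 35, 10, 35, 28, 39, 22]
arr[3]=35 > 22: no swap
arr[4]=10 <= 22: swap with position 2, array becomes [9, 3, 10, 35, 28, 35, 28, 39, 22]
arr[5]=35 > 22: no swap
arr[6]=28 > 22: no swap
arr[7]=39 > 22: no swap

Place pivot at position 3: [9, 3, 10, 22, 28, 35, 28, 39, 35]
Pivot position: 3

After partitioning with pivot 22, the array becomes [9, 3, 10, 22, 28, 35, 28, 39, 35]. The pivot is placed at index 3. All elements to the left of the pivot are <= 22, and all elements to the right are > 22.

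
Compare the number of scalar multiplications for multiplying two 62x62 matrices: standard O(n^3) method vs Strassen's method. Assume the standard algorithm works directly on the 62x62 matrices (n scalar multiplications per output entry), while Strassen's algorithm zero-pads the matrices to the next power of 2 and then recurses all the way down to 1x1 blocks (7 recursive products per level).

Matrix multiplication for 62x62 matrices:

Strassen's algorithm requires power-of-2 dimensions. Pad 62x62 to 64x64 (next power of 2).

Standard algorithm: 62^3 = 238328 multiplications
Strassen's algorithm: 7^(log2(64)) = 7^6 = 117649 multiplications
Savings: 238328 - 117649 = 120679 multiplications

Standard: 238328 multiplications (62^3). Strassen: 117649 multiplications (7^6, after padding to 64x64). Strassen reduces 8 recursive multiplications to 7 at each level.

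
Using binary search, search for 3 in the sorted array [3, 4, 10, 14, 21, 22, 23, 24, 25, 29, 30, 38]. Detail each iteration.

Binary search for 3 in [3, 4, 10, 14, 21, 22, 23, 24, 25, 29, 30, 38]:

lo=0, hi=11, mid=5, arr[mid]=22 -> 22 > 3, search left half
lo=0, hi=4, mid=2, arr[mid]=10 -> 10 > 3, search left half
lo=0, hi=1, mid=0, arr[mid]=3 -> Found target at index 0!

Binary search finds 3 at index 0 after 3 comparisons. The search repeatedly halves the search space by comparing with the middle element.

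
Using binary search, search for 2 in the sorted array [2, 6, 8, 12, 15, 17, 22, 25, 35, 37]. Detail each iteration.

Binary search for 2 in [2, 6, 8, 12, 15, 17, 22, 25, 35, 37]:

lo=0, hi=9, mid=4, arr[mid]=15 -> 15 > 2, search left half
lo=0, hi=3, mid=1, arr[mid]=6 -> 6 > 2, search left half
lo=0, hi=0, mid=0, arr[mid]=2 -> Found target at index 0!

Binary search finds 2 at index 0 after 3 comparisons. The search repeatedly halves the search space by comparing with the middle element.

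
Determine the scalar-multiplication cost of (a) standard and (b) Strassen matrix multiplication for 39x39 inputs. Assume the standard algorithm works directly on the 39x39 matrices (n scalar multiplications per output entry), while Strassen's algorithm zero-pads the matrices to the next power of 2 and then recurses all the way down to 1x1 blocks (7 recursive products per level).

Matrix multiplication for 39x39 matrices:

Strassen's algorithm requires power-of-2 dimensions. Pad 39x39 to 64x64 (next power of 2).

Standard algorithm: 39^3 = 59319 multiplications
Strassen's algorithm: 7^(log2(64)) = 7^6 = 117649 multiplications
Difference: 59319 - 117649 = -58330 (Strassen uses MORE here due to padding overhead — for small or just-over-power-of-2 n, padding can outweigh the per-level savings)

Standard: 59319 multiplications (39^3). Strassen: 117649 multiplications (7^6, after padding to 64x64). Strassen reduces 8 recursive multiplications to 7 at each level.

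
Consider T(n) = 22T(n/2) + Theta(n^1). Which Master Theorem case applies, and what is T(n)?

Master Theorem for T(n) = 22T(n/2) + O(n^1):

a = 22, b = 2, c = 1
log_b(a) = log_2(22) = 4.4594

Case 1: c = 1 < log_2(22) = 4.4594
T(n) = O(n^(log_2 22))

For T(n) = 22T(n/2) + O(n^1): log_2(22) = 4.4594. This is Case 1 of the Master Theorem (c < log_b(a), work dominated by leaves), giving O(n^(log_2 22)).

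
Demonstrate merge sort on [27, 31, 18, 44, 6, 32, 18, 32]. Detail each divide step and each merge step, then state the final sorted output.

Merge sort trace:

Split: [27, 31, 18, 44, 6, 32, 18, 32] -> [27, 31, 18, 44] and [6, 32, 18, 32]
  Split: [27, 31, 18, 44] -> [27, 31] and [18, 44]
    Split: [27, 31] -> [27] and [31]
    Merge: [27] + [31] -> [27, 31]
    Split: [18, 44] -> [18] and [44]
    Merge: [18] + [44] -> [18, 44]
  Merge: [27, 31] + [18, 44] -> [18, 27, 31, 44]
  Split: [6, 32, 18, 32] -> [6, 32] and [18, 32]
    Split: [6, 32] -> [6] and [32]
    Merge: [6] + [32] -> [6, 32]
    Split: [18, 32] -> [18] and [32]
    Merge: [18] + [32] -> [18, 32]
  Merge: [6, 32] + [18, 32] -> [6, 18, 32, 32]
Merge: [18, 27, 31, 44] + [6, 18, 32, 32] -> [6, 18, 18, 27, 31, 32, 32, 44]

Final sorted array: [6, 18, 18, 27, 31, 32, 32, 44]

The merge sort proceeds by recursively splitting the array and merging sorted halves.
After all merges, the sorted array is [6, 18, 18, 27, 31, 32, 32, 44].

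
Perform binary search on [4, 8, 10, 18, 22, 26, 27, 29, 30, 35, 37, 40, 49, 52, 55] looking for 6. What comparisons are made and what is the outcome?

Binary search for 6 in [4, 8, 10, 18, 22, 26, 27, 29, 30, 35, 37, 40, 49, 52, 55]:

lo=0, hi=14, mid=7, arr[mid]=29 -> 29 > 6, search left half
lo=0, hi=6, mid=3, arr[mid]=18 -> 18 > 6, search left half
lo=0, hi=2, mid=1, arr[mid]=8 -> 8 > 6, search left half
lo=0, hi=0, mid=0, arr[mid]=4 -> 4 < 6, search right half
lo=1 > hi=0, target 6 not found

Binary search determines that 6 is not in the array after 4 comparisons. The search space was exhausted without finding the target.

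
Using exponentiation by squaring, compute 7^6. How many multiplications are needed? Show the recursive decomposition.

Computing 7^6 by squaring (build up from 7^1; each line after the first costs one multiplication):

7^1 = 7
7^2 = (7^1)^2 = 7^2 = 49
7^3 = 7 * 7^2 = 7 * 49 = 343
7^6 = (7^3)^2 = 343^2 = 117649

Result: 117649
Multiplications needed: 3 (3 lines after 7^1)

7^6 = 117649. Using exponentiation by squaring, this requires 3 multiplications. The key idea: if the exponent is even, square the half-power; if odd, multiply by the base once.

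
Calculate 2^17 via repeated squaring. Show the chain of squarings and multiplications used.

Computing 2^17 by squaring (build up from 2^1; each line after the first costs one multiplication):

2^1 = 2
2^2 = (2^1)^2 = 2^2 = 4
2^4 = (2^2)^2 = 4^2 = 16
2^8 = (2^4)^2 = 16^2 = 256
2^16 = (2^8)^2 = 256^2 = 65536
2^17 = 2 * 2^16 = 2 * 65536 = 131072

Result: 131072
Multiplications needed: 5 (5 lines after 2^1)

2^17 = 131072. Using exponentiation by squaring, this requires 5 multiplications. The key idea: if the exponent is even, square the half-power; if odd, multiply by the base once.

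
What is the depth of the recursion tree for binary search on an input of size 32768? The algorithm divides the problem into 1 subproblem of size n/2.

For divide and conquer with division factor 2:

Problem sizes at each level:
Level 0: 32768
Level 1: 16384
Level 2: 8192
Level 3: 4096
Level 4: 2048
Level 5: 1024
Level 6: 512
Level 7: 256
Level 8: 128
Level 9: 64
Level 10: 32
Level 11: 16
Level 12: 8
Level 13: 4
Level 14: 2
Level 15: 1

The root is level 0 and the size-1 base case is level 15 (the tree spans levels 0 through 15, i.e. 16 levels counting the root), so the depth is the number of divisions: log_2(32768) = 15

The recursion tree depth is log_2(32768) = 15. At each level, the problem size is divided by 2, so it takes 15 divisions to reduce to a base case of size 1. The algorithm makes 1 recursive call at each level.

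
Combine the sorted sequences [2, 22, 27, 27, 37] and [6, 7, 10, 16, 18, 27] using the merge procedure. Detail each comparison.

Merging process:

Compare 2 vs 6: take 2 from left. Merged: [2]
Compare 22 vs 6: take 6 from right. Merged: [2, 6]
Compare 22 vs 7: take 7 from right. Merged: [2, 6, 7]
Compare 22 vs 10: take 10 from right. Merged: [2, 6, 7, 10]
Compare 22 vs 16: take 16 from right. Merged: [2, 6, 7, 10, 16]
Compare 22 vs 18: take 18 from right. Merged: [2, 6, 7, 10, 16, 18]
Compare 22 vs 27: take 22 from left. Merged: [2, 6, 7, 10, 16, 18, 22]
Compare 27 vs 27: take 27 from left. Merged: [2, 6, 7, 10, 16, 18, 22, 27]
Compare 27 vs 27: take 27 from left. Merged: [2, 6, 7, 10, 16, 18, 22, 27, 27]
Compare 37 vs 27: take 27 from right. Merged: [2, 6, 7, 10, 16, 18, 22, 27, 27, 27]
Append remaining from left: [37]. Merged: [2, 6, 7, 10, 16, 18, 22, 27, 27, 27, 37]

Final merged array: [2, 6, 7, 10, 16, 18, 22, 27, 27, 27, 37]
Total comparisons: 10

The merged array is [2, 6, 7, 10, 16, 18, 22, 27, 27, 27, 37], requiring 10 comparisons. The merge step runs in O(n) time where n is the total number of elements.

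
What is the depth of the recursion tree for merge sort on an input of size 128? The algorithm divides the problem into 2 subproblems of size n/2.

For divide and conquer with division factor 2:

Problem sizes at each level:
Level 0: 128
Level 1: 64
Level 2: 32
Level 3: 16
Level 4: 8
Level 5: 4
Level 6: 2
Level 7: 1

The root is level 0 and the size-1 base case is level 7 (the tree spans levels 0 through 7, i.e. 8 levels counting the root), so the depth is the number of divisions: log_2(128) = 7

The recursion tree depth is log_2(128) = 7. At each level, the problem size is divided by 2, so it takes 7 divisions to reduce to a base case of size 1. The algorithm makes 2 recursive calls at each level.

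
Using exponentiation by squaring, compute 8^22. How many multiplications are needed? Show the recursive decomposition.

Computing 8^22 by squaring (build up from 8^1; each line after the first costs one multiplication):

8^1 = 8
8^2 = (8^1)^2 = 8^2 = 64
8^4 = (8^2)^2 = 64^2 = 4096
8^5 = 8 * 8^4 = 8 * 4096 = 32768
8^10 = (8^5)^2 = 32768^2 = 1073741824
8^11 = 8 * 8^10 = 8 * 1073741824 = 8589934592
8^22 = (8^11)^2 = 8589934592^2 = 73786976294838206464

Result: 73786976294838206464
Multiplications needed: 6 (6 lines after 8^1)

8^22 = 73786976294838206464. Using exponentiation by squaring, this requires 6 multiplications. The key idea: if the exponent is even, square the half-power; if odd, multiply by the base once.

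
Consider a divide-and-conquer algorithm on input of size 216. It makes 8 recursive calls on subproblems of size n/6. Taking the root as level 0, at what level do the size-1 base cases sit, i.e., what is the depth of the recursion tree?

For divide and conquer with division factor 6:

Problem sizes at each level:
Level 0: 216
Level 1: 36
Level 2: 6
Level 3: 1

The root is level 0 and the size-1 base case is level 3 (the tree spans levels 0 through 3, i.e. 4 levels counting the root), so the depth is the number of divisions: log_6(216) = 3

The recursion tree depth is log_6(216) = 3. At each level, the problem size is divided by 6, so it takes 3 divisions to reduce to a base case of size 1. The algorithm makes 8 recursive calls at each level.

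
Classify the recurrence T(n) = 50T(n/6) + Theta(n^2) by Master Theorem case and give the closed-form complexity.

Master Theorem for T(n) = 50T(n/6) + O(n^2):

a = 50, b = 6, c = 2
log_b(a) = log_6(50) = 2.1833

Case 1: c = 2 < log_6(50) = 2.1833
T(n) = O(n^(log_6 50))

For T(n) = 50T(n/6) + O(n^2): log_6(50) = 2.1833. This is Case 1 of the Master Theorem (c < log_b(a), work dominated by leaves), giving O(n^(log_6 50)).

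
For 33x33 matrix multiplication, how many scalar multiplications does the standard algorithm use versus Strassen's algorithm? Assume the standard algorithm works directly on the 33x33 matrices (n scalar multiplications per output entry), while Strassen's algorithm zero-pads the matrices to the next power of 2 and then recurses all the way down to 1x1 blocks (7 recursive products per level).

Matrix multiplication for 33x33 matrices:

Strassen's algorithm requires power-of-2 dimensions. Pad 33x33 to 64x64 (next power of 2).

Standard algorithm: 33^3 = 35937 multiplications
Strassen's algorithm: 7^(log2(64)) = 7^6 = 117649 multiplications
Difference: 35937 - 117649 = -81712 (Strassen uses MORE here due to padding overhead — for small or just-over-power-of-2 n, padding can outweigh the per-level savings)

Standard: 35937 multiplications (33^3). Strassen: 117649 multiplications (7^6, after padding to 64x64). Strassen reduces 8 recursive multiplications to 7 at each level.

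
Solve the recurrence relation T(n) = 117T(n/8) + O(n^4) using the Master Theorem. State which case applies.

Master Theorem for T(n) = 117T(n/8) + O(n^4):

a = 117, b = 8, c = 4
log_b(a) = log_8(117) = 2.2901

Case 3: c = 4 > log_8(117) = 2.2901
T(n) = O(n^4) = O(n^4)

For T(n) = 117T(n/8) + O(n^4): log_8(117) = 2.2901. This is Case 3 of the Master Theorem (c > log_b(a), work dominated by root), giving O(n^4).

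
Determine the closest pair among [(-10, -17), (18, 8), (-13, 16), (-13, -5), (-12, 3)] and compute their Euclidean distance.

Computing all pairwise distances among 5 points:

d((-10, -17), (18, 8)) = 37.5366
d((-10, -17), (-13, 16)) = 33.1361
d((-10, -17), (-13, -5)) = 12.3693
d((-10, -17), (-12, 3)) = 20.0998
d((18, 8), (-13, 16)) = 32.0156
d((18, 8), (-13, -5)) = 33.6155
d((18, 8), (-12, 3)) = 30.4138
d((-13, 16), (-13, -5)) = 21.0
d((-13, 16), (-12, 3)) = 13.0384
d((-13, -5), (-12, 3)) = 8.0623 <-- minimum

Closest pair: (-13, -5) and (-12, 3) with distance 8.0623

The closest pair is (-13, -5) and (-12, 3) with Euclidean distance 8.0623. For 5 points, brute-force pairwise comparison is shown above. For large n, the divide-and-conquer algorithm (sort by x, recurse on halves, check the dividing strip) achieves O(n log n).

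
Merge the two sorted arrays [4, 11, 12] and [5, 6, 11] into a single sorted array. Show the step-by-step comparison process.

Merging process:

Compare 4 vs 5: take 4 from left. Merged: [4]
Compare 11 vs 5: take 5 from right. Merged: [4, 5]
Compare 11 vs 6: take 6 from right. Merged: [4, 5, 6]
Compare 11 vs 11: take 11 from left. Merged: [4, 5, 6, 11]
Compare 12 vs 11: take 11 from right. Merged: [4, 5, 6, 11, 11]
Append remaining from left: [12]. Merged: [4, 5, 6, 11, 11, 12]

Final merged array: [4, 5, 6, 11, 11, 12]
Total comparisons: 5

The merged array is [4, 5, 6, 11, 11, 12], requiring 5 comparisons. The merge step runs in O(n) time where n is the total number of elements.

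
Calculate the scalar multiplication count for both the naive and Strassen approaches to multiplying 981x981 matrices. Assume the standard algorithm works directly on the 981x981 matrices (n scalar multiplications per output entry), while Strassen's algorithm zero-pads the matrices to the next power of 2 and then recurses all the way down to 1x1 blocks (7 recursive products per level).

Matrix multiplication for 981x981 matrices:

Strassen's algorithm requires power-of-2 dimensions. Pad 981x981 to 1024x1024 (next power of 2).

Standard algorithm: 981^3 = 944076141 multiplications
Strassen's algorithm: 7^(log2(1024)) = 7^10 = 282475249 multiplications
Savings: 944076141 - 282475249 = 661600892 multiplications

Standard: 944076141 multiplications (981^3). Strassen: 282475249 multiplications (7^10, after padding to 1024x1024). Strassen reduces 8 recursive multiplications to 7 at each level.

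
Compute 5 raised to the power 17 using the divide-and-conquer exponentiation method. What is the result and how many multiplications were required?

Computing 5^17 by squaring (build up from 5^1; each line after the first costs one multiplication):

5^1 = 5
5^2 = (5^1)^2 = 5^2 = 25
5^4 = (5^2)^2 = 25^2 = 625
5^8 = (5^4)^2 = 625^2 = 390625
5^16 = (5^8)^2 = 390625^2 = 152587890625
5^17 = 5 * 5^16 = 5 * 152587890625 = 762939453125

Result: 762939453125
Multiplications needed: 5 (5 lines after 5^1)

5^17 = 762939453125. Using exponentiation by squaring, this requires 5 multiplications. The key idea: if the exponent is even, square the half-power; if odd, multiply by the base once.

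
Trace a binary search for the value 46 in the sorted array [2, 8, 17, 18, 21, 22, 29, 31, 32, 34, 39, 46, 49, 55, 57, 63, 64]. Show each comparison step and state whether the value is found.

Binary search for 46 in [2, 8, 17, 18, 21, 22, 29, 31, 32, 34, 39, 46, 49, 55, 57, 63, 64]:

lo=0, hi=16, mid=8, arr[mid]=32 -> 32 < 46, search right half
lo=9, hi=16, mid=12, arr[mid]=49 -> 49 > 46, search left half
lo=9, hi=11, mid=10, arr[mid]=39 -> 39 < 46, search right half
lo=11, hi=11, mid=11, arr[mid]=46 -> Found target at index 11!

Binary search finds 46 at index 11 after 4 comparisons. The search repeatedly halves the search space by comparing with the middle element.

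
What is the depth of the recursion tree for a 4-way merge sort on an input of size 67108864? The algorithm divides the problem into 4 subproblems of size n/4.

For divide and conquer with division factor 4:

Problem sizes at each level:
Level 0: 67108864
Level 1: 16777216
Level 2: 4194304
Level 3: 1048576
Level 4: 262144
Level 5: 65536
Level 6: 16384
Level 7: 4096
Level 8: 1024
Level 9: 256
Level 10: 64
Level 11: 16
Level 12: 4
Level 13: 1

The root is level 0 and the size-1 base case is level 13 (the tree spans levels 0 through 13, i.e. 14 levels counting the root), so the depth is the number of divisions: log_4(67108864) = 13

The recursion tree depth is log_4(67108864) = 13. At each level, the problem size is divided by 4, so it takes 13 divisions to reduce to a base case of size 1. The algorithm makes 4 recursive calls at each level.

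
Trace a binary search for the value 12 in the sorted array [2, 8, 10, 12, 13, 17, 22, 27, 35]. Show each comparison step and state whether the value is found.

Binary search for 12 in [2, 8, 10, 12, 13, 17, 22, 27, 35]:

lo=0, hi=8, mid=4, arr[mid]=13 -> 13 > 12, search left half
lo=0, hi=3, mid=1, arr[mid]=8 -> 8 < 12, search right half
lo=2, hi=3, mid=2, arr[mid]=10 -> 10 < 12, search right half
lo=3, hi=3, mid=3, arr[mid]=12 -> Found target at index 3!

Binary search finds 12 at index 3 after 4 comparisons. The search repeatedly halves the search space by comparing with the middle element.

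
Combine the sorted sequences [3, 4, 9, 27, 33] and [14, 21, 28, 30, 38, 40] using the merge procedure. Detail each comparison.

Merging process:

Compare 3 vs 14: take 3 from left. Merged: [3]
Compare 4 vs 14: take 4 from left. Merged: [3, 4]
Compare 9 vs 14: take 9 from left. Merged: [3, 4, 9]
Compare 27 vs 14: take 14 from right. Merged: [3, 4, 9, 14]
Compare 27 vs 21: take 21 from right. Merged: [3, 4, 9, 14, 21]
Compare 27 vs 28: take 27 from left. Merged: [3, 4, 9, 14, 21, 27]
Compare 33 vs 28: take 28 from right. Merged: [3, 4, 9, 14, 21, 27, 28]
Compare 33 vs 30: take 30 from right. Merged: [3, 4, 9, 14, 21, 27, 28, 30]
Compare 33 vs 38: take 33 from left. Merged: [3, 4, 9, 14, 21, 27, 28, 30, 33]
Append remaining from right: [38, 40]. Merged: [3, 4, 9, 14, 21, 27, 28, 30, 33, 38, 40]

Final merged array: [3, 4, 9, 14, 21, 27, 28, 30, 33, 38, 40]
Total comparisons: 9

The merged array is [3, 4, 9, 14, 21, 27, 28, 30, 33, 38, 40], requiring 9 comparisons. The merge step runs in O(n) time where n is the total number of elements.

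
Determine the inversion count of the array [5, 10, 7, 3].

Finding inversions in [5, 10, 7, 3]:

(0, 3): arr[0]=5 > arr[3]=3
(1, 2): arr[1]=10 > arr[2]=7
(1, 3): arr[1]=10 > arr[3]=3
(2, 3): arr[2]=7 > arr[3]=3

Total inversions: 4

The array has 4 inversion(s): (0,3), (1,2), (1,3), (2,3). Each pair (i,j) satisfies i < j and arr[i] > arr[j].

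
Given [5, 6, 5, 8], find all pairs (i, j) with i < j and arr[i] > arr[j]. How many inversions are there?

Finding inversions in [5, 6, 5, 8]:

(1, 2): arr[1]=6 > arr[2]=5

Total inversions: 1

The array has 1 inversion(s): (1,2). Each pair (i,j) satisfies i < j and arr[i] > arr[j].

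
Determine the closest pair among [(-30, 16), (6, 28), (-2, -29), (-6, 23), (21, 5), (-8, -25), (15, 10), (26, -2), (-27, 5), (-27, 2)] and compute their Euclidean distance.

Computing all pairwise distances among 10 points:

d((-30, 16), (6, 28)) = 37.9473
d((-30, 16), (-2, -29)) = 53.0
d((-30, 16), (-6, 23)) = 25.0
d((-30, 16), (21, 5)) = 52.1728
d((-30, 16), (-8, -25)) = 46.5296
d((-30, 16), (15, 10)) = 45.3982
d((-30, 16), (26, -2)) = 58.8218
d((-30, 16), (-27, 5)) = 11.4018
d((-30, 16), (-27, 2)) = 14.3178
d((6, 28), (-2, -29)) = 57.5587
d((6, 28), (-6, 23)) = 13.0
d((6, 28), (21, 5)) = 27.4591
d((6, 28), (-8, -25)) = 54.8179
d((6, 28), (15, 10)) = 20.1246
d((6, 28), (26, -2)) = 36.0555
d((6, 28), (-27, 5)) = 40.2244
d((6, 28), (-27, 2)) = 42.0119
d((-2, -29), (-6, 23)) = 52.1536
d((-2, -29), (21, 5)) = 41.0488
d((-2, -29), (-8, -25)) = 7.2111
d((-2, -29), (15, 10)) = 42.5441
d((-2, -29), (26, -2)) = 38.8973
d((-2, -29), (-27, 5)) = 42.2019
d((-2, -29), (-27, 2)) = 39.8246
d((-6, 23), (21, 5)) = 32.45
d((-6, 23), (-8, -25)) = 48.0416
d((-6, 23), (15, 10)) = 24.6982
d((-6, 23), (26, -2)) = 40.6079
d((-6, 23), (-27, 5)) = 27.6586
d((-6, 23), (-27, 2)) = 29.6985
d((21, 5), (-8, -25)) = 41.7253
d((21, 5), (15, 10)) = 7.8102
d((21, 5), (26, -2)) = 8.6023
d((21, 5), (-27, 5)) = 48.0
d((21, 5), (-27, 2)) = 48.0937
d((-8, -25), (15, 10)) = 41.8808
d((-8, -25), (26, -2)) = 41.0488
d((-8, -25), (-27, 5)) = 35.5106
d((-8, -25), (-27, 2)) = 33.0151
d((15, 10), (26, -2)) = 16.2788
d((15, 10), (-27, 5)) = 42.2966
d((15, 10), (-27, 2)) = 42.7551
d((26, -2), (-27, 5)) = 53.4603
d((26, -2), (-27, 2)) = 53.1507
d((-27, 5), (-27, 2)) = 3.0 <-- minimum

Closest pair: (-27, 5) and (-27, 2) with distance 3.0

The closest pair is (-27, 5) and (-27, 2) with Euclidean distance 3.0. For 10 points, brute-force pairwise comparison is shown above. For large n, the divide-and-conquer algorithm (sort by x, recurse on halves, check the dividing strip) achieves O(n log n).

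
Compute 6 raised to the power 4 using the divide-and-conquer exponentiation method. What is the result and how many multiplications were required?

Computing 6^4 by squaring (build up from 6^1; each line after the first costs one multiplication):

6^1 = 6
6^2 = (6^1)^2 = 6^2 = 36
6^4 = (6^2)^2 = 36^2 = 1296

Result: 1296
Multiplications needed: 2 (2 lines after 6^1)

6^4 = 1296. Using exponentiation by squaring, this requires 2 multiplications. The key idea: if the exponent is even, square the half-power; if odd, multiply by the base once.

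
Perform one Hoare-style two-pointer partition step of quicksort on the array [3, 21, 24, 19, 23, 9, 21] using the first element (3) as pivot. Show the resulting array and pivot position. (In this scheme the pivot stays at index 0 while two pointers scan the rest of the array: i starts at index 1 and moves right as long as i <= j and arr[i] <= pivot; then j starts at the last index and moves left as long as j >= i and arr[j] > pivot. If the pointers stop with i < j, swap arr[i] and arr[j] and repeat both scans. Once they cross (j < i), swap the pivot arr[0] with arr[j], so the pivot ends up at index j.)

Hoare-style two-pointer partition with pivot = 3:

Initial array: [3, 21, 24, 19, 23, 9, 21]

Pointers start at i = 1, j = 6.
i ends at 1, j ends at 0: the pointers have crossed (j < i), so scanning stops.

j = 0, so swapping arr[0] with arr[j] leaves the pivot at position 0: [3, 21, 24, 19, 23, 9, 21]
Pivot position: 0

After partitioning with pivot 3, the array becomes [3, 21, 24, 19, 23, 9, 21]. The pivot is placed at index 0. All elements to the left of the pivot are <= 3, and all elements to the right are > 3.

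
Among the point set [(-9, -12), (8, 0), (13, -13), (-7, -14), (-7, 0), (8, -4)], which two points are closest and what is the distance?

Computing all pairwise distances among 6 points:

d((-9, -12), (8, 0)) = 20.8087
d((-9, -12), (13, -13)) = 22.0227
d((-9, -12), (-7, -14)) = 2.8284 <-- minimum
d((-9, -12), (-7, 0)) = 12.1655
d((-9, -12), (8, -4)) = 18.7883
d((8, 0), (13, -13)) = 13.9284
d((8, 0), (-7, -14)) = 20.5183
d((8, 0), (-7, 0)) = 15.0
d((8, 0), (8, -4)) = 4.0
d((13, -13), (-7, -14)) = 20.025
d((13, -13), (-7, 0)) = 23.8537
d((13, -13), (8, -4)) = 10.2956
d((-7, -14), (-7, 0)) = 14.0
d((-7, -14), (8, -4)) = 18.0278
d((-7, 0), (8, -4)) = 15.5242

Closest pair: (-9, -12) and (-7, -14) with distance 2.8284

The closest pair is (-9, -12) and (-7, -14) with Euclidean distance 2.8284. For 6 points, brute-force pairwise comparison is shown above. For large n, the divide-and-conquer algorithm (sort by x, recurse on halves, check the dividing strip) achieves O(n log n).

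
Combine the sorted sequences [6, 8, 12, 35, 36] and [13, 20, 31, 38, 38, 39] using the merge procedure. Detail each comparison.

Merging process:

Compare 6 vs 13: take 6 from left. Merged: [6]
Compare 8 vs 13: take 8 from left. Merged: [6, 8]
Compare 12 vs 13: take 12 from left. Merged: [6, 8, 12]
Compare 35 vs 13: take 13 from right. Merged: [6, 8, 12, 13]
Compare 35 vs 20: take 20 from right. Merged: [6, 8, 12, 13, 20]
Compare 35 vs 31: take 31 from right. Merged: [6, 8, 12, 13, 20, 31]
Compare 35 vs 38: take 35 from left. Merged: [6, 8, 12, 13, 20, 31, 35]
Compare 36 vs 38: take 36 from left. Merged: [6, 8, 12, 13, 20, 31, 35, 36]
Append remaining from right: [38, 38, 39]. Merged: [6, 8, 12, 13, 20, 31, 35, 36, 38, 38, 39]

Final merged array: [6, 8, 12, 13, 20, 31, 35, 36, 38, 38, 39]
Total comparisons: 8

The merged array is [6, 8, 12, 13, 20, 31, 35, 36, 38, 38, 39], requiring 8 comparisons. The merge step runs in O(n) time where n is the total number of elements.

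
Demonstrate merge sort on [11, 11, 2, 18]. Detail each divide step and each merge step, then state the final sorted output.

Merge sort trace:

Split: [11, 11, 2, 18] -> [11, 11] and [2, 18]
  Split: [11, 11] -> [11] and [11]
  Merge: [11] + [11] -> [11, 11]
  Split: [2, 18] -> [2] and [18]
  Merge: [2] + [18] -> [2, 18]
Merge: [11, 11] + [2, 18] -> [2, 11, 11, 18]

Final sorted array: [2, 11, 11, 18]

The merge sort proceeds by recursively splitting the array and merging sorted halves.
After all merges, the sorted array is [2, 11, 11, 18].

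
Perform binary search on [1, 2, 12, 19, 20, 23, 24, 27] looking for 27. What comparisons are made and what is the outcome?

Binary search for 27 in [1, 2, 12, 19, 20, 23, 24, 27]:

lo=0, hi=7, mid=3, arr[mid]=19 -> 19 < 27, search right half
lo=4, hi=7, mid=5, arr[mid]=23 -> 23 < 27, search right half
lo=6, hi=7, mid=6, arr[mid]=24 -> 24 < 27, search right half
lo=7, hi=7, mid=7, arr[mid]=27 -> Found target at index 7!

Binary search finds 27 at index 7 after 4 comparisons. The search repeatedly halves the search space by comparing with the middle element.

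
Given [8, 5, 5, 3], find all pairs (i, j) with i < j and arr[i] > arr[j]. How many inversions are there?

Finding inversions in [8, 5, 5, 3]:

(0, 1): arr[0]=8 > arr[1]=5
(0, 2): arr[0]=8 > arr[2]=5
(0, 3): arr[0]=8 > arr[3]=3
(1, 3): arr[1]=5 > arr[3]=3
(2, 3): arr[2]=5 > arr[3]=3

Total inversions: 5

The array has 5 inversion(s): (0,1), (0,2), (0,3), (1,3), (2,3). Each pair (i,j) satisfies i < j and arr[i] > arr[j].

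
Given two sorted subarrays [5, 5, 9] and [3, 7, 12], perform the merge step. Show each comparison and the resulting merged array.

Merging process:

Compare 5 vs 3: take 3 from right. Merged: [3]
Compare 5 vs 7: take 5 from left. Merged: [3, 5]
Compare 5 vs 7: take 5 from left. Merged: [3, 5, 5]
Compare 9 vs 7: take 7 from right. Merged: [3, 5, 5, 7]
Compare 9 vs 12: take 9 from left. Merged: [3, 5, 5, 7, 9]
Append remaining from right: [12]. Merged: [3, 5, 5, 7, 9, 12]

Final merged array: [3, 5, 5, 7, 9, 12]
Total comparisons: 5

The merged array is [3, 5, 5, 7, 9, 12], requiring 5 comparisons. The merge step runs in O(n) time where n is the total number of elements.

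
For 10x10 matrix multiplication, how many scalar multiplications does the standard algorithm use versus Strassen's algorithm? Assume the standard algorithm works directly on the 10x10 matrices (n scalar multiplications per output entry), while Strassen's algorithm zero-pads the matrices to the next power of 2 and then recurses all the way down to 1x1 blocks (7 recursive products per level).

Matrix multiplication for 10x10 matrices:

Strassen's algorithm requires power-of-2 dimensions. Pad 10x10 to 16x16 (next power of 2).

Standard algorithm: 10^3 = 1000 multiplications
Strassen's algorithm: 7^(log2(16)) = 7^4 = 2401 multiplications
Difference: 1000 - 2401 = -1401 (Strassen uses MORE here due to padding overhead — for small or just-over-power-of-2 n, padding can outweigh the per-level savings)

Standard: 1000 multiplications (10^3). Strassen: 2401 multiplications (7^4, after padding to 16x16). Strassen reduces 8 recursive multiplications to 7 at each level.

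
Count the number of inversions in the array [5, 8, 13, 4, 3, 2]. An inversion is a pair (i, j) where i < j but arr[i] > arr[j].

Finding inversions in [5, 8, 13, 4, 3, 2]:

(0, 3): arr[0]=5 > arr[3]=4
(0, 4): arr[0]=5 > arr[4]=3
(0, 5): arr[0]=5 > arr[5]=2
(1, 3): arr[1]=8 > arr[3]=4
(1, 4): arr[1]=8 > arr[4]=3
(1, 5): arr[1]=8 > arr[5]=2
(2, 3): arr[2]=13 > arr[3]=4
(2, 4): arr[2]=13 > arr[4]=3
(2, 5): arr[2]=13 > arr[5]=2
(3, 4): arr[3]=4 > arr[4]=3
(3, 5): arr[3]=4 > arr[5]=2
(4, 5): arr[4]=3 > arr[5]=2

Total inversions: 12

The array has 12 inversion(s): (0,3), (0,4), (0,5), (1,3), (1,4), (1,5), (2,3), (2,4), (2,5), (3,4), (3,5), (4,5). Each pair (i,j) satisfies i < j and arr[i] > arr[j].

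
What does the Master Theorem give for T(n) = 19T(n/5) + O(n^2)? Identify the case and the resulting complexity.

Master Theorem for T(n) = 19T(n/5) + O(n^2):

a = 19, b = 5, c = 2
log_b(a) = log_5(19) = 1.8295

Case 3: c = 2 > log_5(19) = 1.8295
T(n) = O(n^2) = O(n^2)

For T(n) = 19T(n/5) + O(n^2): log_5(19) = 1.8295. This is Case 3 of the Master Theorem (c > log_b(a), work dominated by root), giving O(n^2).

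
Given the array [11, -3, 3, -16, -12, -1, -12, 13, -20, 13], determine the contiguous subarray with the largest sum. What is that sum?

Using Kadane's algorithm on [11, -3, 3, -16, -12, -1, -12, 13, -20, 13]:

Scanning through the array:
Position 1 (value -3): max_ending_here = 8, max_so_far = 11
Position 2 (value 3): max_ending_here = 11, max_so_far = 11
Position 3 (value -16): max_ending_here = -5, max_so_far = 11
Position 4 (value -12): max_ending_here = -12, max_so_far = 11
Position 5 (value -1): max_ending_here = -1, max_so_far = 11
Position 6 (value -12): max_ending_here = -12, max_so_far = 11
Position 7 (value 13): max_ending_here = 13, max_so_far = 13
Position 8 (value -20): max_ending_here = -7, max_so_far = 13
Position 9 (value 13): max_ending_here = 13, max_so_far = 13

Maximum subarray: [13]
Maximum sum: 13

The maximum subarray is [13] with sum 13. This subarray runs from index 7 to index 7.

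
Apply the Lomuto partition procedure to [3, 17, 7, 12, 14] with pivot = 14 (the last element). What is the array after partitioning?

Lomuto partition with pivot = 14:

Initial array: [3, 17, 7, 12, 14]

arr[0]=3 <= 14: swap with position 0, array becomes [3, 17, 7, 12, 14]
arr[1]=17 > 14: no swap
arr[2]=7 <= 14: swap with position 1, array becomes [3, 7, 17, 12, 14]
arr[3]=12 <= 14: swap with position 2, array becomes [3, 7, 12, 17, 14]

Place pivot at position 3: [3, 7, 12, 14, 17]
Pivot position: 3

After partitioning with pivot 14, the array becomes [3, 7, 12, 14, 17]. The pivot is placed at index 3. All elements to the left of the pivot are <= 14, and all elements to the right are > 14.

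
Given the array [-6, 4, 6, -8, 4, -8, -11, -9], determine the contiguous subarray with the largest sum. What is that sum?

Using Kadane's algorithm on [-6, 4, 6, -8, 4, -8, -11, -9]:

Scanning through the array:
Position 1 (value 4): max_ending_here = 4, max_so_far = 4
Position 2 (value 6): max_ending_here = 10, max_so_far = 10
Position 3 (value -8): max_ending_here = 2, max_so_far = 10
Position 4 (value 4): max_ending_here = 6, max_so_far = 10
Position 5 (value -8): max_ending_here = -2, max_so_far = 10
Position 6 (value -11): max_ending_here = -11, max_so_far = 10
Position 7 (value -9): max_ending_here = -9, max_so_far = 10

Maximum subarray: [4, 6]
Maximum sum: 10

The maximum subarray is [4, 6] with sum 10. This subarray runs from index 1 to index 2.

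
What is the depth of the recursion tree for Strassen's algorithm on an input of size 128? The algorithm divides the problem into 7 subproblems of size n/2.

For divide and conquer with division factor 2:

Problem sizes at each level:
Level 0: 128
Level 1: 64
Level 2: 32
Level 3: 16
Level 4: 8
Level 5: 4
Level 6: 2
Level 7: 1

The root is level 0 and the size-1 base case is level 7 (the tree spans levels 0 through 7, i.e. 8 levels counting the root), so the depth is the number of divisions: log_2(128) = 7

The recursion tree depth is log_2(128) = 7. At each level, the problem size is divided by 2, so it takes 7 divisions to reduce to a base case of size 1. The algorithm makes 7 recursive calls at each level.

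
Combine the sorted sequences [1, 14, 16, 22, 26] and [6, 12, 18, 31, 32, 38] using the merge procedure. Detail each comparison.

Merging process:

Compare 1 vs 6: take 1 from left. Merged: [1]
Compare 14 vs 6: take 6 from right. Merged: [1, 6]
Compare 14 vs 12: take 12 from right. Merged: [1, 6, 12]
Compare 14 vs 18: take 14 from left. Merged: [1, 6, 12, 14]
Compare 16 vs 18: take 16 from left. Merged: [1, 6, 12, 14, 16]
Compare 22 vs 18: take 18 from right. Merged: [1, 6, 12, 14, 16, 18]
Compare 22 vs 31: take 22 from left. Merged: [1, 6, 12, 14, 16, 18, 22]
Compare 26 vs 31: take 26 from left. Merged: [1, 6, 12, 14, 16, 18, 22, 26]
Append remaining from right: [31, 32, 38]. Merged: [1, 6, 12, 14, 16, 18, 22, 26, 31, 32, 38]

Final merged array: [1, 6, 12, 14, 16, 18, 22, 26, 31, 32, 38]
Total comparisons: 8

The merged array is [1, 6, 12, 14, 16, 18, 22, 26, 31, 32, 38], requiring 8 comparisons. The merge step runs in O(n) time where n is the total number of elements.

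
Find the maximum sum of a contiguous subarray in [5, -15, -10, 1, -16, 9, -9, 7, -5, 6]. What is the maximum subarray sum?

Using Kadane's algorithm on [5, -15, -10, 1, -16, 9, -9, 7, -5, 6]:

Scanning through the array:
Position 1 (value -15): max_ending_here = -10, max_so_far = 5
Position 2 (value -10): max_ending_here = -10, max_so_far = 5
Position 3 (value 1): max_ending_here = 1, max_so_far = 5
Position 4 (value -16): max_ending_here = -15, max_so_far = 5
Position 5 (value 9): max_ending_here = 9, max_so_far = 9
Position 6 (value -9): max_ending_here = 0, max_so_far = 9
Position 7 (value 7): max_ending_here = 7, max_so_far = 9
Position 8 (value -5): max_ending_here = 2, max_so_far = 9
Position 9 (value 6): max_ending_here = 8, max_so_far = 9

Maximum subarray: [9]
Maximum sum: 9

The maximum subarray is [9] with sum 9. This subarray runs from index 5 to index 5.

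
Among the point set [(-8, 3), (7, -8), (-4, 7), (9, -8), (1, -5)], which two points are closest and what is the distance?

Computing all pairwise distances among 5 points:

d((-8, 3), (7, -8)) = 18.6011
d((-8, 3), (-4, 7)) = 5.6569
d((-8, 3), (9, -8)) = 20.2485
d((-8, 3), (1, -5)) = 12.0416
d((7, -8), (-4, 7)) = 18.6011
d((7, -8), (9, -8)) = 2.0 <-- minimum
d((7, -8), (1, -5)) = 6.7082
d((-4, 7), (9, -8)) = 19.8494
d((-4, 7), (1, -5)) = 13.0
d((9, -8), (1, -5)) = 8.544

Closest pair: (7, -8) and (9, -8) with distance 2.0

The closest pair is (7, -8) and (9, -8) with Euclidean distance 2.0. For 5 points, brute-force pairwise comparison is shown above. For large n, the divide-and-conquer algorithm (sort by x, recurse on halves, check the dividing strip) achieves O(n log n).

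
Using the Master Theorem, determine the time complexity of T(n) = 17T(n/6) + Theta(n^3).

Master Theorem for T(n) = 17T(n/6) + O(n^3):

a = 17, b = 6, c = 3
log_b(a) = log_6(17) = 1.5812

Case 3: c = 3 > log_6(17) = 1.5812
T(n) = O(n^3) = O(n^3)

For T(n) = 17T(n/6) + O(n^3): log_6(17) = 1.5812. This is Case 3 of the Master Theorem (c > log_b(a), work dominated by root), giving O(n^3).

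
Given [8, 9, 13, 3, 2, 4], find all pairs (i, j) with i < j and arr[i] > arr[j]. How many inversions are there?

Finding inversions in [8, 9, 13, 3, 2, 4]:

(0, 3): arr[0]=8 > arr[3]=3
(0, 4): arr[0]=8 > arr[4]=2
(0, 5): arr[0]=8 > arr[5]=4
(1, 3): arr[1]=9 > arr[3]=3
(1, 4): arr[1]=9 > arr[4]=2
(1, 5): arr[1]=9 > arr[5]=4
(2, 3): arr[2]=13 > arr[3]=3
(2, 4): arr[2]=13 > arr[4]=2
(2, 5): arr[2]=13 > arr[5]=4
(3, 4): arr[3]=3 > arr[4]=2

Total inversions: 10

The array has 10 inversion(s): (0,3), (0,4), (0,5), (1,3), (1,4), (1,5), (2,3), (2,4), (2,5), (3,4). Each pair (i,j) satisfies i < j and arr[i] > arr[j].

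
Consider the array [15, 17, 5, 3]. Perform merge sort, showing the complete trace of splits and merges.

Merge sort trace:

Split: [15, 17, 5, 3] -> [15, 17] and [5, 3]
  Split: [15, 17] -> [15] and [17]
  Merge: [15] + [17] -> [15, 17]
  Split: [5, 3] -> [5] and [3]
  Merge: [5] + [3] -> [3, 5]
Merge: [15, 17] + [3, 5] -> [3, 5, 15, 17]

Final sorted array: [3, 5, 15, 17]

The merge sort proceeds by recursively splitting the array and merging sorted halves.
After all merges, the sorted array is [3, 5, 15, 17].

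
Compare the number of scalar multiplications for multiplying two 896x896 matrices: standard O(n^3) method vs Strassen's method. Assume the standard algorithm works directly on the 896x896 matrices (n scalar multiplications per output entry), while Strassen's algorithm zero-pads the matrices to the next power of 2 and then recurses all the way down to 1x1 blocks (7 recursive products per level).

Matrix multiplication for 896x896 matrices:

Strassen's algorithm requires power-of-2 dimensions. Pad 896x896 to 1024x1024 (next power of 2).

Standard algorithm: 896^3 = 719323136 multiplications
Strassen's algorithm: 7^(log2(1024)) = 7^10 = 282475249 multiplications
Savings: 719323136 - 282475249 = 436847887 multiplications

Standard: 719323136 multiplications (896^3). Strassen: 282475249 multiplications (7^10, after padding to 1024x1024). Strassen reduces 8 recursive multiplications to 7 at each level.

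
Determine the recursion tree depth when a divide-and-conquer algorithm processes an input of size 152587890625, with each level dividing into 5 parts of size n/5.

For divide and conquer with division factor 5:

Problem sizes at each level:
Level 0: 152587890625
Level 1: 30517578125
Level 2: 6103515625
Level 3: 1220703125
Level 4: 244140625
Level 5: 48828125
Level 6: 9765625
Level 7: 1953125
Level 8: 390625
Level 9: 78125
Level 10: 15625
Level 11: 3125
Level 12: 625
Level 13: 125
Level 14: 25
Level 15: 5
Level 16: 1

The root is level 0 and the size-1 base case is level 16 (the tree spans levels 0 through 16, i.e. 17 levels counting the root), so the depth is the number of divisions: log_5(152587890625) = 16

The recursion tree depth is log_5(152587890625) = 16. At each level, the problem size is divided by 5, so it takes 16 divisions to reduce to a base case of size 1. The algorithm makes 5 recursive calls at each level.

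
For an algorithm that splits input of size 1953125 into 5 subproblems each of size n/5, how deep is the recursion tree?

For divide and conquer with division factor 5:

Problem sizes at each level:
Level 0: 1953125
Level 1: 390625
Level 2: 78125
Level 3: 15625
Level 4: 3125
Level 5: 625
Level 6: 125
Level 7: 25
Level 8: 5
Level 9: 1

The root is level 0 and the size-1 base case is level 9 (the tree spans levels 0 through 9, i.e. 10 levels counting the root), so the depth is the number of divisions: log_5(1953125) = 9

The recursion tree depth is log_5(1953125) = 9. At each level, the problem size is divided by 5, so it takes 9 divisions to reduce to a base case of size 1. The algorithm makes 5 recursive calls at each level.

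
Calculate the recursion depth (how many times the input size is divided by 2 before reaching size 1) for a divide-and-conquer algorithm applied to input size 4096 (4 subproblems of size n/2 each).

For divide and conquer with division factor 2:

Problem sizes at each level:
Level 0: 4096
Level 1: 2048
Level 2: 1024
Level 3: 512
Level 4: 256
Level 5: 128
Level 6: 64
Level 7: 32
Level 8: 16
Level 9: 8
Level 10: 4
Level 11: 2
Level 12: 1

The root is level 0 and the size-1 base case is level 12 (the tree spans levels 0 through 12, i.e. 13 levels counting the root), so the depth is the number of divisions: log_2(4096) = 12

The recursion tree depth is log_2(4096) = 12. At each level, the problem size is divided by 2, so it takes 12 divisions to reduce to a base case of size 1. The algorithm makes 4 recursive calls at each level.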